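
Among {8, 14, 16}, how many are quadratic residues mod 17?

2

(8/17) = +1 → QR.
(14/17) = -1 → non-residue.
(16/17) = +1 → QR.
Total quadratic residues among the 3: 2.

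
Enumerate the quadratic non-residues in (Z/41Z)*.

3,6,7,11,12,13,14,15,17,19,22,24,26,27,28,29,30,34,35,38

Square k = 1,…,20 (k and 41−k give the same square):
1²=1, 2²=4, 3²=9, 4²=16, 5²=25, 6²=36, 7²≡8, 8²≡23, 9²≡40, 10²≡18, 11²≡39, 12²≡21, 13²≡5, 14²≡32, 15²≡20, 16²≡10, 17²≡2, 18²≡37, 19²≡33, 20²≡31 (mod 41).
The residues are {1, 2, 4, 5, 8, 9, 10, 16, 18, 20, 21, 23, 25, 31, 32, 33, 36, 37, 39, 40}; the non-residues are the remaining 20 nonzero classes.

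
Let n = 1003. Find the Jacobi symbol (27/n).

Reciprocity: 27 ≡ 3 and 1003 ≡ 3 (mod 4), so (27/1003) = −(1003/27).
Reduce top mod 27: now compute (4/27).
Pull out 2^2: since 27 ≡ 3 (mod 8), (2/27) = -1, so (2/27)^2 = +1.
Reached (1/27) = 1. Collecting the sign flips along the way, the symbol is -1.

-1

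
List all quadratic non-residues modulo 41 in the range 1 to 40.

3, 6, 7, 11, 12, 13, 14, 15, 17, 19, 22, 24, 26, 27, 28, 29, 30, 34, 35, 38

Square k = 1,…,20 (k and 41−k give the same square):
1²=1, 2²=4, 3²=9, 4²=16, 5²=25, 6²=36, 7²≡8, 8²≡23, 9²≡40, 10²≡18, 11²≡39, 12²≡21, 13²≡5, 14²≡32, 15²≡20, 16²≡10, 17²≡2, 18²≡37, 19²≡33, 20²≡31 (mod 41).
The residues are {1, 2, 4, 5, 8, 9, 10, 16, 18, 20, 21, 23, 25, 31, 32, 33, 36, 37, 39, 40}; the non-residues are the remaining 20 nonzero classes.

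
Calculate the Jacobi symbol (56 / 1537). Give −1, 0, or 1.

Pull out 2^3: since 1537 ≡ 1 (mod 8), (2/1537) = +1, so (2/1537)^3 = +1.
Reciprocity: 7 ≡ 3 and 1537 ≡ 1 (mod 4), so (7/1537) = +(1537/7).
Reduce top mod 7: now compute (4/7).
Pull out 2^2: since 7 ≡ 7 (mod 8), (2/7) = +1, so (2/7)^2 = +1.
Reached (1/7) = 1. Collecting the sign flips along the way, the symbol is +1.

1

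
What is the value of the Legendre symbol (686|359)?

-1

Euler's criterion: (686/359) ≡ 327^179 (mod 359).
327^2 ≡ 306 (mod 359)
327^4 ≡ 296 (mod 359)
327^8 ≡ 20 (mod 359)
327^16 ≡ 41 (mod 359)
327^32 ≡ 245 (mod 359)
327^64 ≡ 72 (mod 359)
327^128 ≡ 158 (mod 359)
327^179 = 327^(128+32+16+2+1) ≡ 358 (mod 359).
Result is 358 ≡ −1, so (686/359) = −1.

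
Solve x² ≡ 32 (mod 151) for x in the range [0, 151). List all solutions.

33, 118

Since 151 ≡ 3 (mod 4), a square root of 32 is 32^((151+1)/4) = 32^38 mod 151.
Repeated squaring: 32^2≡118, 32^4≡32, 32^8≡118, 32^16≡32, 32^32≡118 (mod 151).
32^38 = 32^(32+4+2) ≡ 118 (mod 151).
Check: 118² = 13924 ≡ 32 (mod 151). The two roots are 33 and 118.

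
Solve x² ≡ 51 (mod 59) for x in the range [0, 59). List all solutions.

Since 59 ≡ 3 (mod 4), a square root of 51 is 51^((59+1)/4) = 51^15 mod 59.
Repeated squaring: 51^2≡5, 51^4≡25, 51^8≡35 (mod 59).
51^15 = 51^(8+4+2+1) ≡ 46 (mod 59).
Check: 46² = 2116 ≡ 51 (mod 59). The two roots are 13 and 46.

13, 46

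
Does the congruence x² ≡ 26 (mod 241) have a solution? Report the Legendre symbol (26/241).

-1

Euler's criterion: (26/241) ≡ 26^120 (mod 241).
26^2 ≡ 194 (mod 241)
26^4 ≡ 40 (mod 241)
26^8 ≡ 154 (mod 241)
26^16 ≡ 98 (mod 241)
26^32 ≡ 205 (mod 241)
26^64 ≡ 91 (mod 241)
26^120 = 26^(64+32+16+8) ≡ 240 (mod 241).
Result is 240 ≡ −1, so (26/241) = −1.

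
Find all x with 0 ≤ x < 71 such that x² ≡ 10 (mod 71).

9, 62

Since 71 ≡ 3 (mod 4), a square root of 10 is 10^((71+1)/4) = 10^18 mod 71.
Repeated squaring: 10^2≡29, 10^4≡60, 10^8≡50, 10^16≡15 (mod 71).
10^18 = 10^(16+2) ≡ 9 (mod 71).
Check: 9² = 81 ≡ 10 (mod 71). The two roots are 9 and 62.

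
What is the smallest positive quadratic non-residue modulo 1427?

2

(2/1427) = −1, so 2 is the smallest positive non-residue mod 1427.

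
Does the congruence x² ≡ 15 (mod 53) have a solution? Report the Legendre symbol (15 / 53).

1

Reciprocity: 15 ≡ 3 and 53 ≡ 1 (mod 4), so (15/53) = +(53/15).
Reduce top mod 15: now compute (8/15).
Pull out 2^3: since 15 ≡ 7 (mod 8), (2/15) = +1, so (2/15)^3 = +1.
Reached (1/15) = 1. Collecting the sign flips along the way, the symbol is +1.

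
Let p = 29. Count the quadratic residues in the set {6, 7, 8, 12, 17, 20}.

3

(6/29) = +1 → QR.
(7/29) = +1 → QR.
(8/29) = -1 → non-residue.
(12/29) = -1 → non-residue.
(17/29) = -1 → non-residue.
(20/29) = +1 → QR.
Total quadratic residues among the 6: 3.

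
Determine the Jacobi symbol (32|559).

1

Pull out 2^5: since 559 ≡ 7 (mod 8), (2/559) = +1, so (2/559)^5 = +1.
Reached (1/559) = 1. Collecting the sign flips along the way, the symbol is +1.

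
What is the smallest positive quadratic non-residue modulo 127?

3

(2/127) = +1, so 2 is a residue.
(3/127) = −1, so 3 is the smallest positive non-residue mod 127.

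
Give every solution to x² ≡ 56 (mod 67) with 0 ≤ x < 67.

18, 49

Since 67 ≡ 3 (mod 4), a square root of 56 is 56^((67+1)/4) = 56^17 mod 67.
Repeated squaring: 56^2≡54, 56^4≡35, 56^8≡19, 56^16≡26 (mod 67).
56^17 = 56^(16+1) ≡ 49 (mod 67).
Check: 49² = 2401 ≡ 56 (mod 67). The two roots are 18 and 49.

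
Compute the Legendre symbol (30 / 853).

1

Pull out 2: since 853 ≡ 5 (mod 8), (2/853) = -1.
Reciprocity: 15 ≡ 3 and 853 ≡ 1 (mod 4), so (15/853) = +(853/15).
Reduce top mod 15: now compute (13/15).
Reciprocity: 13 ≡ 1 and 15 ≡ 3 (mod 4), so (13/15) = +(15/13).
Reduce top mod 13: now compute (2/13).
Pull out 2: since 13 ≡ 5 (mod 8), (2/13) = -1.
Reached (1/13) = 1. Collecting the sign flips along the way, the symbol is +1.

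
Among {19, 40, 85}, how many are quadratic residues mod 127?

1

(19/127) = +1 → QR.
(40/127) = -1 → non-residue.
(85/127) = -1 → non-residue.
Total quadratic residues among the 3: 1.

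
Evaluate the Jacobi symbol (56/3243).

1

Pull out 2^3: since 3243 ≡ 3 (mod 8), (2/3243) = -1, so (2/3243)^3 = -1.
Reciprocity: 7 ≡ 3 and 3243 ≡ 3 (mod 4), so (7/3243) = −(3243/7).
Reduce top mod 7: now compute (2/7).
Pull out 2: since 7 ≡ 7 (mod 8), (2/7) = +1.
Reached (1/7) = 1. Collecting the sign flips along the way, the symbol is +1.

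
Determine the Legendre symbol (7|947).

Euler's criterion: (7/947) ≡ 7^473 (mod 947).
7^2 ≡ 49 (mod 947)
7^4 ≡ 507 (mod 947)
7^8 ≡ 412 (mod 947)
7^16 ≡ 231 (mod 947)
7^32 ≡ 329 (mod 947)
7^64 ≡ 283 (mod 947)
7^128 ≡ 541 (mod 947)
7^256 ≡ 58 (mod 947)
7^473 = 7^(256+128+64+16+8+1) ≡ 946 (mod 947).
Result is 946 ≡ −1, so (7/947) = −1.

-1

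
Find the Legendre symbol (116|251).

Euler's criterion: (116/251) ≡ 116^125 (mod 251).
116^2 ≡ 153 (mod 251)
116^4 ≡ 66 (mod 251)
116^8 ≡ 89 (mod 251)
116^16 ≡ 140 (mod 251)
116^32 ≡ 22 (mod 251)
116^64 ≡ 233 (mod 251)
116^125 = 116^(64+32+16+8+4+1) ≡ 250 (mod 251).
Result is 250 ≡ −1, so (116/251) = −1.

-1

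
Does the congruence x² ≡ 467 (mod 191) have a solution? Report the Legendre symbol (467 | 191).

First reduce: 467 ≡ 85 (mod 191).
Reciprocity: 85 ≡ 1 and 191 ≡ 3 (mod 4), so (85/191) = +(191/85).
Reduce top mod 85: now compute (21/85).
Reciprocity: 21 ≡ 1 and 85 ≡ 1 (mod 4), so (21/85) = +(85/21).
Reduce top mod 21: now compute (1/21).
Reached (1/21) = 1. Collecting the sign flips along the way, the symbol is +1.

1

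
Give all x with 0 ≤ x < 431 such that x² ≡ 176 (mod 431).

Since 431 ≡ 3 (mod 4), a square root of 176 is 176^((431+1)/4) = 176^108 mod 431.
Repeated squaring: 176^2≡375, 176^4≡119, 176^8≡369, 176^16≡396, 176^32≡363, 176^64≡314 (mod 431).
176^108 = 176^(64+32+8+4) ≡ 246 (mod 431).
Check: 246² = 60516 ≡ 176 (mod 431). The two roots are 185 and 246.

185, 246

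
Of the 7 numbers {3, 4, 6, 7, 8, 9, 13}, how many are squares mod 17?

(3/17) = -1 → non-residue.
(4/17) = +1 → QR.
(6/17) = -1 → non-residue.
(7/17) = -1 → non-residue.
(8/17) = +1 → QR.
(9/17) = +1 → QR.
(13/17) = +1 → QR.
Total quadratic residues among the 7: 4.

4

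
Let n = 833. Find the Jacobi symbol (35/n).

Reciprocity: 35 ≡ 3 and 833 ≡ 1 (mod 4), so (35/833) = +(833/35).
Reduce top mod 35: now compute (28/35).
Pull out 2^2: since 35 ≡ 3 (mod 8), (2/35) = -1, so (2/35)^2 = +1.
Reciprocity: 7 ≡ 3 and 35 ≡ 3 (mod 4), so (7/35) = −(35/7).
Reduce top mod 7: now compute (0/7).
Top reduces to 0: gcd > 1, so the symbol is 0.

0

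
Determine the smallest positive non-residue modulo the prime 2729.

3

(2/2729) = +1, so 2 is a residue.
(3/2729) = −1, so 3 is the smallest positive non-residue mod 2729.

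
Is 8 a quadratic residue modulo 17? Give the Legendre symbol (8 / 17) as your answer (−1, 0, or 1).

Euler's criterion: (8/17) ≡ 8^8 (mod 17).
8^2 ≡ 13 (mod 17)
8^4 ≡ 16 (mod 17)
8^8 ≡ 1 (mod 17)
8^8 = 8^(8) ≡ 1 (mod 17).
Result is 1, so (8/17) = 1.

1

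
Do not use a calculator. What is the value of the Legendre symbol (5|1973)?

-1

Reciprocity: 5 ≡ 1 and 1973 ≡ 1 (mod 4), so (5/1973) = +(1973/5).
Reduce top mod 5: now compute (3/5).
Reciprocity: 3 ≡ 3 and 5 ≡ 1 (mod 4), so (3/5) = +(5/3).
Reduce top mod 3: now compute (2/3).
Pull out 2: since 3 ≡ 3 (mod 8), (2/3) = -1.
Reached (1/3) = 1. Collecting the sign flips along the way, the symbol is -1.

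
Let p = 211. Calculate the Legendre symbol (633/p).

First reduce: 633 ≡ 0 (mod 211).
Top reduces to 0: gcd > 1, so the symbol is 0.

0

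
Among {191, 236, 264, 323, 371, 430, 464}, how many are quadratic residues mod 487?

(191/487) = +1 → QR.
(236/487) = -1 → non-residue.
(264/487) = +1 → QR.
(323/487) = -1 → non-residue.
(371/487) = -1 → non-residue.
(430/487) = +1 → QR.
(464/487) = +1 → QR.
Total quadratic residues among the 7: 4.

4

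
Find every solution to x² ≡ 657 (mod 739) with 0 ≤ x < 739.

246, 493

Since 739 ≡ 3 (mod 4), a square root of 657 is 657^((739+1)/4) = 657^185 mod 739.
Repeated squaring: 657^2≡73, 657^4≡156, 657^8≡688, 657^16≡384, 657^32≡395, 657^64≡96, 657^128≡348 (mod 739).
657^185 = 657^(128+32+16+8+1) ≡ 246 (mod 739).
Check: 246² = 60516 ≡ 657 (mod 739). The two roots are 246 and 493.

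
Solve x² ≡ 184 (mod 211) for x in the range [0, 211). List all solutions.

Since 211 ≡ 3 (mod 4), a square root of 184 is 184^((211+1)/4) = 184^53 mod 211.
Repeated squaring: 184^2≡96, 184^4≡143, 184^8≡193, 184^16≡113, 184^32≡109 (mod 211).
184^53 = 184^(32+16+4+1) ≡ 87 (mod 211).
Check: 87² = 7569 ≡ 184 (mod 211). The two roots are 87 and 124.

87, 124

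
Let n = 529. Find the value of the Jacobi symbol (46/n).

Pull out 2: since 529 ≡ 1 (mod 8), (2/529) = +1.
Reciprocity: 23 ≡ 3 and 529 ≡ 1 (mod 4), so (23/529) = +(529/23).
Reduce top mod 23: now compute (0/23).
Top reduces to 0: gcd > 1, so the symbol is 0.

0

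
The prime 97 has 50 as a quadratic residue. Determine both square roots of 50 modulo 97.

27, 70

97 ≡ 1 (mod 4), so we find a root by search.
Trying successive values, 27² = 729 ≡ 50 (mod 97). The other root is 97 − 27 = 70.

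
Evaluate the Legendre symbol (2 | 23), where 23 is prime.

Pull out 2: since 23 ≡ 7 (mod 8), (2/23) = +1.
Reached (1/23) = 1. Collecting the sign flips along the way, the symbol is +1.

1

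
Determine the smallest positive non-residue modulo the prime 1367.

(2/1367) = +1, so 2 is a residue.
(3/1367) = +1, so 3 is a residue.
(4/1367) = +1, so 4 is a residue.
(5/1367) = −1, so 5 is the smallest positive non-residue mod 1367.

5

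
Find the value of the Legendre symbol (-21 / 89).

1

First reduce: -21 ≡ 68 (mod 89).
Pull out 2^2: since 89 ≡ 1 (mod 8), (2/89) = +1, so (2/89)^2 = +1.
Reciprocity: 17 ≡ 1 and 89 ≡ 1 (mod 4), so (17/89) = +(89/17).
Reduce top mod 17: now compute (4/17).
Pull out 2^2: since 17 ≡ 1 (mod 8), (2/17) = +1, so (2/17)^2 = +1.
Reached (1/17) = 1. Collecting the sign flips along the way, the symbol is +1.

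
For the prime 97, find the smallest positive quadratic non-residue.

5

(2/97) = +1, so 2 is a residue.
(3/97) = +1, so 3 is a residue.
(4/97) = +1, so 4 is a residue.
(5/97) = −1, so 5 is the smallest positive non-residue mod 97.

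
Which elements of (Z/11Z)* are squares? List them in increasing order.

1 3 4 5 9

Square k = 1,…,5 (k and 11−k give the same square):
1²=1, 2²=4, 3²=9, 4²≡5, 5²≡3 (mod 11).
So the quadratic residues mod 11 are {1, 3, 4, 5, 9}.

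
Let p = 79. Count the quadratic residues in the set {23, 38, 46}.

(23/79) = +1 → QR.
(38/79) = +1 → QR.
(46/79) = +1 → QR.
Total quadratic residues among the 3: 3.

3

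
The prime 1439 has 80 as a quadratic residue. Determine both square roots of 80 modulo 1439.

Since 1439 ≡ 3 (mod 4), a square root of 80 is 80^((1439+1)/4) = 80^360 mod 1439.
Repeated squaring: 80^2≡644, 80^4≡304, 80^8≡320, 80^16≡231, 80^32≡118, 80^64≡973, 80^128≡1306, 80^256≡421 (mod 1439).
80^360 = 80^(256+64+32+8) ≡ 152 (mod 1439).
Check: 152² = 23104 ≡ 80 (mod 1439). The two roots are 152 and 1287.

152, 1287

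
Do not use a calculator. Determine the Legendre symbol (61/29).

-1

First reduce: 61 ≡ 3 (mod 29).
Reciprocity: 3 ≡ 3 and 29 ≡ 1 (mod 4), so (3/29) = +(29/3).
Reduce top mod 3: now compute (2/3).
Pull out 2: since 3 ≡ 3 (mod 8), (2/3) = -1.
Reached (1/3) = 1. Collecting the sign flips along the way, the symbol is -1.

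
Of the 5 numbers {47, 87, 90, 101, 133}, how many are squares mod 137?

3

(47/137) = -1 → non-residue.
(87/137) = +1 → QR.
(90/137) = -1 → non-residue.
(101/137) = +1 → QR.
(133/137) = +1 → QR.
Total quadratic residues among the 5: 3.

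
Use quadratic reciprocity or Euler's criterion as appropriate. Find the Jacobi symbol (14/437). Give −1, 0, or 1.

Pull out 2: since 437 ≡ 5 (mod 8), (2/437) = -1.
Reciprocity: 7 ≡ 3 and 437 ≡ 1 (mod 4), so (7/437) = +(437/7).
Reduce top mod 7: now compute (3/7).
Reciprocity: 3 ≡ 3 and 7 ≡ 3 (mod 4), so (3/7) = −(7/3).
Reduce top mod 3: now compute (1/3).
Reached (1/3) = 1. Collecting the sign flips along the way, the symbol is +1.

1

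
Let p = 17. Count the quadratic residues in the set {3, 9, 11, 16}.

2

(3/17) = -1 → non-residue.
(9/17) = +1 → QR.
(11/17) = -1 → non-residue.
(16/17) = +1 → QR.
Total quadratic residues among the 4: 2.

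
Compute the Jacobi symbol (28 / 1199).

-1

Pull out 2^2: since 1199 ≡ 7 (mod 8), (2/1199) = +1, so (2/1199)^2 = +1.
Reciprocity: 7 ≡ 3 and 1199 ≡ 3 (mod 4), so (7/1199) = −(1199/7).
Reduce top mod 7: now compute (2/7).
Pull out 2: since 7 ≡ 7 (mod 8), (2/7) = +1.
Reached (1/7) = 1. Collecting the sign flips along the way, the symbol is -1.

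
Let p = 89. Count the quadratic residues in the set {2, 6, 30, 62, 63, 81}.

2

(2/89) = +1 → QR.
(6/89) = -1 → non-residue.
(30/89) = -1 → non-residue.
(62/89) = -1 → non-residue.
(63/89) = -1 → non-residue.
(81/89) = +1 → QR.
Total quadratic residues among the 6: 2.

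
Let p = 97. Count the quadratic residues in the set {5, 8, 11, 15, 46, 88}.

3

(5/97) = -1 → non-residue.
(8/97) = +1 → QR.
(11/97) = +1 → QR.
(15/97) = -1 → non-residue.
(46/97) = -1 → non-residue.
(88/97) = +1 → QR.
Total quadratic residues among the 6: 3.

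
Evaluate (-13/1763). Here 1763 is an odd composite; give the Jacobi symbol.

1

First reduce: -13 ≡ 1750 (mod 1763).
Pull out 2: since 1763 ≡ 3 (mod 8), (2/1763) = -1.
Reciprocity: 875 ≡ 3 and 1763 ≡ 3 (mod 4), so (875/1763) = −(1763/875).
Reduce top mod 875: now compute (13/875).
Reciprocity: 13 ≡ 1 and 875 ≡ 3 (mod 4), so (13/875) = +(875/13).
Reduce top mod 13: now compute (4/13).
Pull out 2^2: since 13 ≡ 5 (mod 8), (2/13) = -1, so (2/13)^2 = +1.
Reached (1/13) = 1. Collecting the sign flips along the way, the symbol is +1.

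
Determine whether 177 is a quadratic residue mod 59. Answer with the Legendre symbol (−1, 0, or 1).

0

First reduce: 177 ≡ 0 (mod 59).
Top reduces to 0: gcd > 1, so the symbol is 0.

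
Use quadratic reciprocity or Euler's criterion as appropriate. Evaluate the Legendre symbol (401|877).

-1

Reciprocity: 401 ≡ 1 and 877 ≡ 1 (mod 4), so (401/877) = +(877/401).
Reduce top mod 401: now compute (75/401).
Reciprocity: 75 ≡ 3 and 401 ≡ 1 (mod 4), so (75/401) = +(401/75).
Reduce top mod 75: now compute (26/75).
Pull out 2: since 75 ≡ 3 (mod 8), (2/75) = -1.
Reciprocity: 13 ≡ 1 and 75 ≡ 3 (mod 4), so (13/75) = +(75/13).
Reduce top mod 13: now compute (10/13).
Pull out 2: since 13 ≡ 5 (mod 8), (2/13) = -1.
Reciprocity: 5 ≡ 1 and 13 ≡ 1 (mod 4), so (5/13) = +(13/5).
Reduce top mod 5: now compute (3/5).
Reciprocity: 3 ≡ 3 and 5 ≡ 1 (mod 4), so (3/5) = +(5/3).
Reduce top mod 3: now compute (2/3).
Pull out 2: since 3 ≡ 3 (mod 8), (2/3) = -1.
Reached (1/3) = 1. Collecting the sign flips along the way, the symbol is -1.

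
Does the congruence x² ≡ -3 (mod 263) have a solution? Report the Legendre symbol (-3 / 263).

First reduce: -3 ≡ 260 (mod 263).
Pull out 2^2: since 263 ≡ 7 (mod 8), (2/263) = +1, so (2/263)^2 = +1.
Reciprocity: 65 ≡ 1 and 263 ≡ 3 (mod 4), so (65/263) = +(263/65).
Reduce top mod 65: now compute (3/65).
Reciprocity: 3 ≡ 3 and 65 ≡ 1 (mod 4), so (3/65) = +(65/3).
Reduce top mod 3: now compute (2/3).
Pull out 2: since 3 ≡ 3 (mod 8), (2/3) = -1.
Reached (1/3) = 1. Collecting the sign flips along the way, the symbol is -1.

-1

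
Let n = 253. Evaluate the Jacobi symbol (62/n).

Pull out 2: since 253 ≡ 5 (mod 8), (2/253) = -1.
Reciprocity: 31 ≡ 3 and 253 ≡ 1 (mod 4), so (31/253) = +(253/31).
Reduce top mod 31: now compute (5/31).
Reciprocity: 5 ≡ 1 and 31 ≡ 3 (mod 4), so (5/31) = +(31/5).
Reduce top mod 5: now compute (1/5).
Reached (1/5) = 1. Collecting the sign flips along the way, the symbol is -1.

-1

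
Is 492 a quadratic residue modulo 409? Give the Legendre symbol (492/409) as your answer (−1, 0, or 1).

1

Euler's criterion: (492/409) ≡ 83^204 (mod 409).
83^2 ≡ 345 (mod 409)
83^4 ≡ 6 (mod 409)
83^8 ≡ 36 (mod 409)
83^16 ≡ 69 (mod 409)
83^32 ≡ 262 (mod 409)
83^64 ≡ 341 (mod 409)
83^128 ≡ 125 (mod 409)
83^204 = 83^(128+64+8+4) ≡ 1 (mod 409).
Result is 1, so (492/409) = 1.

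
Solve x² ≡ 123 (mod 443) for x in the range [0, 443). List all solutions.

218, 225

Since 443 ≡ 3 (mod 4), a square root of 123 is 123^((443+1)/4) = 123^111 mod 443.
Repeated squaring: 123^2≡67, 123^4≡59, 123^8≡380, 123^16≡425, 123^32≡324, 123^64≡428 (mod 443).
123^111 = 123^(64+32+8+4+2+1) ≡ 225 (mod 443).
Check: 225² = 50625 ≡ 123 (mod 443). The two roots are 218 and 225.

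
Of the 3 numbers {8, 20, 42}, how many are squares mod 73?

1

(8/73) = +1 → QR.
(20/73) = -1 → non-residue.
(42/73) = -1 → non-residue.
Total quadratic residues among the 3: 1.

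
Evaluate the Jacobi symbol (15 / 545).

Reciprocity: 15 ≡ 3 and 545 ≡ 1 (mod 4), so (15/545) = +(545/15).
Reduce top mod 15: now compute (5/15).
Reciprocity: 5 ≡ 1 and 15 ≡ 3 (mod 4), so (5/15) = +(15/5).
Reduce top mod 5: now compute (0/5).
Top reduces to 0: gcd > 1, so the symbol is 0.

0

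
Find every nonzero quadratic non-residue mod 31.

Square k = 1,…,15 (k and 31−k give the same square):
1²=1, 2²=4, 3²=9, 4²=16, 5²=25, 6²≡5, 7²≡18, 8²≡2, 9²≡19, 10²≡7, 11²≡28, 12²≡20, 13²≡14, 14²≡10, 15²≡8 (mod 31).
The residues are {1, 2, 4, 5, 7, 8, 9, 10, 14, 16, 18, 19, 20, 25, 28}; the non-residues are the remaining 15 nonzero classes.

3 6 11 12 13 15 17 21 22 23 24 26 27 29 30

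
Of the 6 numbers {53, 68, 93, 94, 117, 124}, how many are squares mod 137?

(53/137) = -1 → non-residue.
(68/137) = +1 → QR.
(93/137) = +1 → QR.
(94/137) = -1 → non-residue.
(117/137) = -1 → non-residue.
(124/137) = -1 → non-residue.
Total quadratic residues among the 6: 2.

2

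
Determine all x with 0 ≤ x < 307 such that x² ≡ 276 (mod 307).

Since 307 ≡ 3 (mod 4), a square root of 276 is 276^((307+1)/4) = 276^77 mod 307.
Repeated squaring: 276^2≡40, 276^4≡65, 276^8≡234, 276^16≡110, 276^32≡127, 276^64≡165 (mod 307).
276^77 = 276^(64+8+4+1) ≡ 176 (mod 307).
Check: 176² = 30976 ≡ 276 (mod 307). The two roots are 131 and 176.

131, 176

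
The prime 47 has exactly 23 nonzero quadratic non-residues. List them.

Square k = 1,…,23 (k and 47−k give the same square):
1²=1, 2²=4, 3²=9, 4²=16, 5²=25, 6²=36, 7²≡2, 8²≡17, 9²≡34, 10²≡6, 11²≡27, 12²≡3, 13²≡28, 14²≡8, 15²≡37, 16²≡21, 17²≡7, 18²≡42, 19²≡32, 20²≡24, 21²≡18, 22²≡14, 23²≡12 (mod 47).
The residues are {1, 2, 3, 4, 6, 7, 8, 9, 12, 14, 16, 17, 18, 21, 24, 25, 27, 28, 32, 34, 36, 37, 42}; the non-residues are the remaining 23 nonzero classes.

5, 10, 11, 13, 15, 19, 20, 22, 23, 26, 29, 30, 31, 33, 35, 38, 39, 40, 41, 43, 44, 45, 46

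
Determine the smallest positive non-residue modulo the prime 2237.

2

(2/2237) = −1, so 2 is the smallest positive non-residue mod 2237.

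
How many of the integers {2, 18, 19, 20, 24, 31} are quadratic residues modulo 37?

0

(2/37) = -1 → non-residue.
(18/37) = -1 → non-residue.
(19/37) = -1 → non-residue.
(20/37) = -1 → non-residue.
(24/37) = -1 → non-residue.
(31/37) = -1 → non-residue.
Total quadratic residues among the 6: 0.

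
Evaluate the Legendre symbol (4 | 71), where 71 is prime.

Pull out 2^2: since 71 ≡ 7 (mod 8), (2/71) = +1, so (2/71)^2 = +1.
Reached (1/71) = 1. Collecting the sign flips along the way, the symbol is +1.

1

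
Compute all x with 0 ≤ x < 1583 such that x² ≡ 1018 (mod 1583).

Since 1583 ≡ 3 (mod 4), a square root of 1018 is 1018^((1583+1)/4) = 1018^396 mod 1583.
Repeated squaring: 1018^2≡1042, 1018^4≡1409, 1018^8≡199, 1018^16≡26, 1018^32≡676, 1018^64≡1072, 1018^128≡1509, 1018^256≡727 (mod 1583).
1018^396 = 1018^(256+128+8+4) ≡ 51 (mod 1583).
Check: 51² = 2601 ≡ 1018 (mod 1583). The two roots are 51 and 1532.

51, 1532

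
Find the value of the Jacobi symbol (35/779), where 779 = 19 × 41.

-1

Reciprocity: 35 ≡ 3 and 779 ≡ 3 (mod 4), so (35/779) = −(779/35).
Reduce top mod 35: now compute (9/35).
Reciprocity: 9 ≡ 1 and 35 ≡ 3 (mod 4), so (9/35) = +(35/9).
Reduce top mod 9: now compute (8/9).
Pull out 2^3: since 9 ≡ 1 (mod 8), (2/9) = +1, so (2/9)^3 = +1.
Reached (1/9) = 1. Collecting the sign flips along the way, the symbol is -1.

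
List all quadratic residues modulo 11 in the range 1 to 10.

1,3,4,5,9

Square k = 1,…,5 (k and 11−k give the same square):
1²=1, 2²=4, 3²=9, 4²≡5, 5²≡3 (mod 11).
So the quadratic residues mod 11 are {1, 3, 4, 5, 9}.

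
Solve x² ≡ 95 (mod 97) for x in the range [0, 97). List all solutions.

17, 80

97 ≡ 1 (mod 4), so we find a root by search.
Trying successive values, 17² = 289 ≡ 95 (mod 97). The other root is 97 − 17 = 80.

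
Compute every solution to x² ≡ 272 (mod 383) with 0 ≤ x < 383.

80, 303

Since 383 ≡ 3 (mod 4), a square root of 272 is 272^((383+1)/4) = 272^96 mod 383.
Repeated squaring: 272^2≡65, 272^4≡12, 272^8≡144, 272^16≡54, 272^32≡235, 272^64≡73 (mod 383).
272^96 = 272^(64+32) ≡ 303 (mod 383).
Check: 303² = 91809 ≡ 272 (mod 383). The two roots are 80 and 303.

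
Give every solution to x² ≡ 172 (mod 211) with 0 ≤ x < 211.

Since 211 ≡ 3 (mod 4), a square root of 172 is 172^((211+1)/4) = 172^53 mod 211.
Repeated squaring: 172^2≡44, 172^4≡37, 172^8≡103, 172^16≡59, 172^32≡105 (mod 211).
172^53 = 172^(32+16+4+1) ≡ 52 (mod 211).
Check: 52² = 2704 ≡ 172 (mod 211). The two roots are 52 and 159.

52, 159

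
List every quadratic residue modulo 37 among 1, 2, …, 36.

1, 3, 4, 7, 9, 10, 11, 12, 16, 21, 25, 26, 27, 28, 30, 33, 34, 36

Square k = 1,…,18 (k and 37−k give the same square):
1²=1, 2²=4, 3²=9, 4²=16, 5²=25, 6²=36, 7²≡12, 8²≡27, 9²≡7, 10²≡26, 11²≡10, 12²≡33, 13²≡21, 14²≡11, 15²≡3, 16²≡34, 17²≡30, 18²≡28 (mod 37).
So the quadratic residues mod 37 are {1, 3, 4, 7, 9, 10, 11, 12, 16, 21, 25, 26, 27, 28, 30, 33, 34, 36}.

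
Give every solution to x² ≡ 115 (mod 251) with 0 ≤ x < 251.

93, 158

Since 251 ≡ 3 (mod 4), a square root of 115 is 115^((251+1)/4) = 115^63 mod 251.
Repeated squaring: 115^2≡173, 115^4≡60, 115^8≡86, 115^16≡117, 115^32≡135 (mod 251).
115^63 = 115^(32+16+8+4+2+1) ≡ 93 (mod 251).
Check: 93² = 8649 ≡ 115 (mod 251). The two roots are 93 and 158.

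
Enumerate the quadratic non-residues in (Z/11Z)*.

Square k = 1,…,5 (k and 11−k give the same square):
1²=1, 2²=4, 3²=9, 4²≡5, 5²≡3 (mod 11).
The residues are {1, 3, 4, 5, 9}; the non-residues are the remaining 5 nonzero classes.

2,6,7,8,10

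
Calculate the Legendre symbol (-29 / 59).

-1

Euler's criterion: (-29/59) ≡ 30^29 (mod 59).
30^2 ≡ 15 (mod 59)
30^4 ≡ 48 (mod 59)
30^8 ≡ 3 (mod 59)
30^16 ≡ 9 (mod 59)
30^29 = 30^(16+8+4+1) ≡ 58 (mod 59).
Result is 58 ≡ −1, so (-29/59) = −1.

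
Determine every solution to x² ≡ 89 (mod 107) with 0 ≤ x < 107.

Since 107 ≡ 3 (mod 4), a square root of 89 is 89^((107+1)/4) = 89^27 mod 107.
Repeated squaring: 89^2≡3, 89^4≡9, 89^8≡81, 89^16≡34 (mod 107).
89^27 = 89^(16+8+2+1) ≡ 14 (mod 107).
Check: 14² = 196 ≡ 89 (mod 107). The two roots are 14 and 93.

14, 93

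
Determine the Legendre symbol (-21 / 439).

First reduce: -21 ≡ 418 (mod 439).
Pull out 2: since 439 ≡ 7 (mod 8), (2/439) = +1.
Reciprocity: 209 ≡ 1 and 439 ≡ 3 (mod 4), so (209/439) = +(439/209).
Reduce top mod 209: now compute (21/209).
Reciprocity: 21 ≡ 1 and 209 ≡ 1 (mod 4), so (21/209) = +(209/21).
Reduce top mod 21: now compute (20/21).
Pull out 2^2: since 21 ≡ 5 (mod 8), (2/21) = -1, so (2/21)^2 = +1.
Reciprocity: 5 ≡ 1 and 21 ≡ 1 (mod 4), so (5/21) = +(21/5).
Reduce top mod 5: now compute (1/5).
Reached (1/5) = 1. Collecting the sign flips along the way, the symbol is +1.

1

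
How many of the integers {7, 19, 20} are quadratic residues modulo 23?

(7/23) = -1 → non-residue.
(19/23) = -1 → non-residue.
(20/23) = -1 → non-residue.
Total quadratic residues among the 3: 0.

0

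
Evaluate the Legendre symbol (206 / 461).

-1

Pull out 2: since 461 ≡ 5 (mod 8), (2/461) = -1.
Reciprocity: 103 ≡ 3 and 461 ≡ 1 (mod 4), so (103/461) = +(461/103).
Reduce top mod 103: now compute (49/103).
Reciprocity: 49 ≡ 1 and 103 ≡ 3 (mod 4), so (49/103) = +(103/49).
Reduce top mod 49: now compute (5/49).
Reciprocity: 5 ≡ 1 and 49 ≡ 1 (mod 4), so (5/49) = +(49/5).
Reduce top mod 5: now compute (4/5).
Pull out 2^2: since 5 ≡ 5 (mod 8), (2/5) = -1, so (2/5)^2 = +1.
Reached (1/5) = 1. Collecting the sign flips along the way, the symbol is -1.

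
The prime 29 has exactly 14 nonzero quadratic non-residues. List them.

2 3 8 10 11 12 14 15 17 18 19 21 26 27

Square k = 1,…,14 (k and 29−k give the same square):
1²=1, 2²=4, 3²=9, 4²=16, 5²=25, 6²≡7, 7²≡20, 8²≡6, 9²≡23, 10²≡13, 11²≡5, 12²≡28, 13²≡24, 14²≡22 (mod 29).
The residues are {1, 4, 5, 6, 7, 9, 13, 16, 20, 22, 23, 24, 25, 28}; the non-residues are the remaining 14 nonzero classes.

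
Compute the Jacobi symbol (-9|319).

First reduce: -9 ≡ 310 (mod 319).
Pull out 2: since 319 ≡ 7 (mod 8), (2/319) = +1.
Reciprocity: 155 ≡ 3 and 319 ≡ 3 (mod 4), so (155/319) = −(319/155).
Reduce top mod 155: now compute (9/155).
Reciprocity: 9 ≡ 1 and 155 ≡ 3 (mod 4), so (9/155) = +(155/9).
Reduce top mod 9: now compute (2/9).
Pull out 2: since 9 ≡ 1 (mod 8), (2/9) = +1.
Reached (1/9) = 1. Collecting the sign flips along the way, the symbol is -1.

-1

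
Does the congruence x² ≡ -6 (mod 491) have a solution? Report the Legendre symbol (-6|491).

1

First reduce: -6 ≡ 485 (mod 491).
Reciprocity: 485 ≡ 1 and 491 ≡ 3 (mod 4), so (485/491) = +(491/485).
Reduce top mod 485: now compute (6/485).
Pull out 2: since 485 ≡ 5 (mod 8), (2/485) = -1.
Reciprocity: 3 ≡ 3 and 485 ≡ 1 (mod 4), so (3/485) = +(485/3).
Reduce top mod 3: now compute (2/3).
Pull out 2: since 3 ≡ 3 (mod 8), (2/3) = -1.
Reached (1/3) = 1. Collecting the sign flips along the way, the symbol is +1.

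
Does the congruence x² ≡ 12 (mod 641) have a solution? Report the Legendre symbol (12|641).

Pull out 2^2: since 641 ≡ 1 (mod 8), (2/641) = +1, so (2/641)^2 = +1.
Reciprocity: 3 ≡ 3 and 641 ≡ 1 (mod 4), so (3/641) = +(641/3).
Reduce top mod 3: now compute (2/3).
Pull out 2: since 3 ≡ 3 (mod 8), (2/3) = -1.
Reached (1/3) = 1. Collecting the sign flips along the way, the symbol is -1.

-1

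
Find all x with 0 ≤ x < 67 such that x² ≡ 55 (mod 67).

16, 51

Since 67 ≡ 3 (mod 4), a square root of 55 is 55^((67+1)/4) = 55^17 mod 67.
Repeated squaring: 55^2≡10, 55^4≡33, 55^8≡17, 55^16≡21 (mod 67).
55^17 = 55^(16+1) ≡ 16 (mod 67).
Check: 16² = 256 ≡ 55 (mod 67). The two roots are 16 and 51.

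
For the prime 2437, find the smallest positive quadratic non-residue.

2

(2/2437) = −1, so 2 is the smallest positive non-residue mod 2437.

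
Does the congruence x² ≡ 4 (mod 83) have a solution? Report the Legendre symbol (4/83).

1

Pull out 2^2: since 83 ≡ 3 (mod 8), (2/83) = -1, so (2/83)^2 = +1.
Reached (1/83) = 1. Collecting the sign flips along the way, the symbol is +1.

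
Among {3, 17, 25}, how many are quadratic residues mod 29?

1

(3/29) = -1 → non-residue.
(17/29) = -1 → non-residue.
(25/29) = +1 → QR.
Total quadratic residues among the 3: 1.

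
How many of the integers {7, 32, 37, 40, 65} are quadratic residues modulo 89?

(7/89) = -1 → non-residue.
(32/89) = +1 → QR.
(37/89) = -1 → non-residue.
(40/89) = +1 → QR.
(65/89) = -1 → non-residue.
Total quadratic residues among the 5: 2.

2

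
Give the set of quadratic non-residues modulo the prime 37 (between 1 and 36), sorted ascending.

Square k = 1,…,18 (k and 37−k give the same square):
1²=1, 2²=4, 3²=9, 4²=16, 5²=25, 6²=36, 7²≡12, 8²≡27, 9²≡7, 10²≡26, 11²≡10, 12²≡33, 13²≡21, 14²≡11, 15²≡3, 16²≡34, 17²≡30, 18²≡28 (mod 37).
The residues are {1, 3, 4, 7, 9, 10, 11, 12, 16, 21, 25, 26, 27, 28, 30, 33, 34, 36}; the non-residues are the remaining 18 nonzero classes.

2, 5, 6, 8, 13, 14, 15, 17, 18, 19, 20, 22, 23, 24, 29, 31, 32, 35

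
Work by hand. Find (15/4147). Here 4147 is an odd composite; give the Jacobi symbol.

1

Reciprocity: 15 ≡ 3 and 4147 ≡ 3 (mod 4), so (15/4147) = −(4147/15).
Reduce top mod 15: now compute (7/15).
Reciprocity: 7 ≡ 3 and 15 ≡ 3 (mod 4), so (7/15) = −(15/7).
Reduce top mod 7: now compute (1/7).
Reached (1/7) = 1. Collecting the sign flips along the way, the symbol is +1.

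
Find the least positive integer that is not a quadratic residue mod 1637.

2

(2/1637) = −1, so 2 is the smallest positive non-residue mod 1637.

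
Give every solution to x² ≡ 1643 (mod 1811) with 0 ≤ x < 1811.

871, 940

Since 1811 ≡ 3 (mod 4), a square root of 1643 is 1643^((1811+1)/4) = 1643^453 mod 1811.
Repeated squaring: 1643^2≡1059, 1643^4≡472, 1643^8≡31, 1643^16≡961, 1643^32≡1722, 1643^64≡677, 1643^128≡146, 1643^256≡1395 (mod 1811).
1643^453 = 1643^(256+128+64+4+1) ≡ 871 (mod 1811).
Check: 871² = 758641 ≡ 1643 (mod 1811). The two roots are 871 and 940.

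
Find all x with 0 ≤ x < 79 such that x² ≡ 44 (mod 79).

26, 53

Since 79 ≡ 3 (mod 4), a square root of 44 is 44^((79+1)/4) = 44^20 mod 79.
Repeated squaring: 44^2≡40, 44^4≡20, 44^8≡5, 44^16≡25 (mod 79).
44^20 = 44^(16+4) ≡ 26 (mod 79).
Check: 26² = 676 ≡ 44 (mod 79). The two roots are 26 and 53.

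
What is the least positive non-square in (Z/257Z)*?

(2/257) = +1, so 2 is a residue.
(3/257) = −1, so 3 is the smallest positive non-residue mod 257.

3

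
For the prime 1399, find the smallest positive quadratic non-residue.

(2/1399) = +1, so 2 is a residue.
(3/1399) = −1, so 3 is the smallest positive non-residue mod 1399.

3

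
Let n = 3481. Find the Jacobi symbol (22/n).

Pull out 2: since 3481 ≡ 1 (mod 8), (2/3481) = +1.
Reciprocity: 11 ≡ 3 and 3481 ≡ 1 (mod 4), so (11/3481) = +(3481/11).
Reduce top mod 11: now compute (5/11).
Reciprocity: 5 ≡ 1 and 11 ≡ 3 (mod 4), so (5/11) = +(11/5).
Reduce top mod 5: now compute (1/5).
Reached (1/5) = 1. Collecting the sign flips along the way, the symbol is +1.

1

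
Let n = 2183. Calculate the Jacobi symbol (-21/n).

-1

First reduce: -21 ≡ 2162 (mod 2183).
Pull out 2: since 2183 ≡ 7 (mod 8), (2/2183) = +1.
Reciprocity: 1081 ≡ 1 and 2183 ≡ 3 (mod 4), so (1081/2183) = +(2183/1081).
Reduce top mod 1081: now compute (21/1081).
Reciprocity: 21 ≡ 1 and 1081 ≡ 1 (mod 4), so (21/1081) = +(1081/21).
Reduce top mod 21: now compute (10/21).
Pull out 2: since 21 ≡ 5 (mod 8), (2/21) = -1.
Reciprocity: 5 ≡ 1 and 21 ≡ 1 (mod 4), so (5/21) = +(21/5).
Reduce top mod 5: now compute (1/5).
Reached (1/5) = 1. Collecting the sign flips along the way, the symbol is -1.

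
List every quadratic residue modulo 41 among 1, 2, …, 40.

1, 2, 4, 5, 8, 9, 10, 16, 18, 20, 21, 23, 25, 31, 32, 33, 36, 37, 39, 40

Square k = 1,…,20 (k and 41−k give the same square):
1²=1, 2²=4, 3²=9, 4²=16, 5²=25, 6²=36, 7²≡8, 8²≡23, 9²≡40, 10²≡18, 11²≡39, 12²≡21, 13²≡5, 14²≡32, 15²≡20, 16²≡10, 17²≡2, 18²≡37, 19²≡33, 20²≡31 (mod 41).
So the quadratic residues mod 41 are {1, 2, 4, 5, 8, 9, 10, 16, 18, 20, 21, 23, 25, 31, 32, 33, 36, 37, 39, 40}.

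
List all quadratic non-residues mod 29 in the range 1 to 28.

2, 3, 8, 10, 11, 12, 14, 15, 17, 18, 19, 21, 26, 27

Square k = 1,…,14 (k and 29−k give the same square):
1²=1, 2²=4, 3²=9, 4²=16, 5²=25, 6²≡7, 7²≡20, 8²≡6, 9²≡23, 10²≡13, 11²≡5, 12²≡28, 13²≡24, 14²≡22 (mod 29).
The residues are {1, 4, 5, 6, 7, 9, 13, 16, 20, 22, 23, 24, 25, 28}; the non-residues are the remaining 14 nonzero classes.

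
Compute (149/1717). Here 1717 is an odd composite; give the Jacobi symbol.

-1

Reciprocity: 149 ≡ 1 and 1717 ≡ 1 (mod 4), so (149/1717) = +(1717/149).
Reduce top mod 149: now compute (78/149).
Pull out 2: since 149 ≡ 5 (mod 8), (2/149) = -1.
Reciprocity: 39 ≡ 3 and 149 ≡ 1 (mod 4), so (39/149) = +(149/39).
Reduce top mod 39: now compute (32/39).
Pull out 2^5: since 39 ≡ 7 (mod 8), (2/39) = +1, so (2/39)^5 = +1.
Reached (1/39) = 1. Collecting the sign flips along the way, the symbol is -1.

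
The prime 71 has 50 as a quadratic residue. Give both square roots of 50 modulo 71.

11, 60

Since 71 ≡ 3 (mod 4), a square root of 50 is 50^((71+1)/4) = 50^18 mod 71.
Repeated squaring: 50^2≡15, 50^4≡12, 50^8≡2, 50^16≡4 (mod 71).
50^18 = 50^(16+2) ≡ 60 (mod 71).
Check: 60² = 3600 ≡ 50 (mod 71). The two roots are 11 and 60.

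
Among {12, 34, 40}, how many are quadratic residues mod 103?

(12/103) = -1 → non-residue.
(34/103) = +1 → QR.
(40/103) = -1 → non-residue.
Total quadratic residues among the 3: 1.

1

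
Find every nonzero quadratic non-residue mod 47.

5, 10, 11, 13, 15, 19, 20, 22, 23, 26, 29, 30, 31, 33, 35, 38, 39, 40, 41, 43, 44, 45, 46

Square k = 1,…,23 (k and 47−k give the same square):
1²=1, 2²=4, 3²=9, 4²=16, 5²=25, 6²=36, 7²≡2, 8²≡17, 9²≡34, 10²≡6, 11²≡27, 12²≡3, 13²≡28, 14²≡8, 15²≡37, 16²≡21, 17²≡7, 18²≡42, 19²≡32, 20²≡24, 21²≡18, 22²≡14, 23²≡12 (mod 47).
The residues are {1, 2, 3, 4, 6, 7, 8, 9, 12, 14, 16, 17, 18, 21, 24, 25, 27, 28, 32, 34, 36, 37, 42}; the non-residues are the remaining 23 nonzero classes.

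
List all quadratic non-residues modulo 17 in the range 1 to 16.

3,5,6,7,10,11,12,14

Square k = 1,…,8 (k and 17−k give the same square):
1²=1, 2²=4, 3²=9, 4²=16, 5²≡8, 6²≡2, 7²≡15, 8²≡13 (mod 17).
The residues are {1, 2, 4, 8, 9, 13, 15, 16}; the non-residues are the remaining 8 nonzero classes.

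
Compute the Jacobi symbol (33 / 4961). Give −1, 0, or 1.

Reciprocity: 33 ≡ 1 and 4961 ≡ 1 (mod 4), so (33/4961) = +(4961/33).
Reduce top mod 33: now compute (11/33).
Reciprocity: 11 ≡ 3 and 33 ≡ 1 (mod 4), so (11/33) = +(33/11).
Reduce top mod 11: now compute (0/11).
Top reduces to 0: gcd > 1, so the symbol is 0.

0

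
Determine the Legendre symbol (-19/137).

Euler's criterion: (-19/137) ≡ 118^68 (mod 137).
118^2 ≡ 87 (mod 137)
118^4 ≡ 34 (mod 137)
118^8 ≡ 60 (mod 137)
118^16 ≡ 38 (mod 137)
118^32 ≡ 74 (mod 137)
118^64 ≡ 133 (mod 137)
118^68 = 118^(64+4) ≡ 1 (mod 137).
Result is 1, so (-19/137) = 1.

1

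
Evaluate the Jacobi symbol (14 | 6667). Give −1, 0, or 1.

Pull out 2: since 6667 ≡ 3 (mod 8), (2/6667) = -1.
Reciprocity: 7 ≡ 3 and 6667 ≡ 3 (mod 4), so (7/6667) = −(6667/7).
Reduce top mod 7: now compute (3/7).
Reciprocity: 3 ≡ 3 and 7 ≡ 3 (mod 4), so (3/7) = −(7/3).
Reduce top mod 3: now compute (1/3).
Reached (1/3) = 1. Collecting the sign flips along the way, the symbol is -1.

-1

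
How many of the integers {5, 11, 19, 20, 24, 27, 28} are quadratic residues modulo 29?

(5/29) = +1 → QR.
(11/29) = -1 → non-residue.
(19/29) = -1 → non-residue.
(20/29) = +1 → QR.
(24/29) = +1 → QR.
(27/29) = -1 → non-residue.
(28/29) = +1 → QR.
Total quadratic residues among the 7: 4.

4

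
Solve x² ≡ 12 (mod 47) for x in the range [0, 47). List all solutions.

Since 47 ≡ 3 (mod 4), a square root of 12 is 12^((47+1)/4) = 12^12 mod 47.
Repeated squaring: 12^2≡3, 12^4≡9, 12^8≡34 (mod 47).
12^12 = 12^(8+4) ≡ 24 (mod 47).
Check: 24² = 576 ≡ 12 (mod 47). The two roots are 23 and 24.

23, 24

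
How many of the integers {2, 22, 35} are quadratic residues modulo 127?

3

(2/127) = +1 → QR.
(22/127) = +1 → QR.
(35/127) = +1 → QR.
Total quadratic residues among the 3: 3.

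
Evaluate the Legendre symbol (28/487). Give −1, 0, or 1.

Pull out 2^2: since 487 ≡ 7 (mod 8), (2/487) = +1, so (2/487)^2 = +1.
Reciprocity: 7 ≡ 3 and 487 ≡ 3 (mod 4), so (7/487) = −(487/7).
Reduce top mod 7: now compute (4/7).
Pull out 2^2: since 7 ≡ 7 (mod 8), (2/7) = +1, so (2/7)^2 = +1.
Reached (1/7) = 1. Collecting the sign flips along the way, the symbol is -1.

-1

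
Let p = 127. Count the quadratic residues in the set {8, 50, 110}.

2

(8/127) = +1 → QR.
(50/127) = +1 → QR.
(110/127) = -1 → non-residue.
Total quadratic residues among the 3: 2.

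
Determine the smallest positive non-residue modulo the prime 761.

3

(2/761) = +1, so 2 is a residue.
(3/761) = −1, so 3 is the smallest positive non-residue mod 761.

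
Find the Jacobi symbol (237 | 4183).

-1

Reciprocity: 237 ≡ 1 and 4183 ≡ 3 (mod 4), so (237/4183) = +(4183/237).
Reduce top mod 237: now compute (154/237).
Pull out 2: since 237 ≡ 5 (mod 8), (2/237) = -1.
Reciprocity: 77 ≡ 1 and 237 ≡ 1 (mod 4), so (77/237) = +(237/77).
Reduce top mod 77: now compute (6/77).
Pull out 2: since 77 ≡ 5 (mod 8), (2/77) = -1.
Reciprocity: 3 ≡ 3 and 77 ≡ 1 (mod 4), so (3/77) = +(77/3).
Reduce top mod 3: now compute (2/3).
Pull out 2: since 3 ≡ 3 (mod 8), (2/3) = -1.
Reached (1/3) = 1. Collecting the sign flips along the way, the symbol is -1.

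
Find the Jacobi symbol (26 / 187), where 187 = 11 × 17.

Pull out 2: since 187 ≡ 3 (mod 8), (2/187) = -1.
Reciprocity: 13 ≡ 1 and 187 ≡ 3 (mod 4), so (13/187) = +(187/13).
Reduce top mod 13: now compute (5/13).
Reciprocity: 5 ≡ 1 and 13 ≡ 1 (mod 4), so (5/13) = +(13/5).
Reduce top mod 5: now compute (3/5).
Reciprocity: 3 ≡ 3 and 5 ≡ 1 (mod 4), so (3/5) = +(5/3).
Reduce top mod 3: now compute (2/3).
Pull out 2: since 3 ≡ 3 (mod 8), (2/3) = -1.
Reached (1/3) = 1. Collecting the sign flips along the way, the symbol is +1.

1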